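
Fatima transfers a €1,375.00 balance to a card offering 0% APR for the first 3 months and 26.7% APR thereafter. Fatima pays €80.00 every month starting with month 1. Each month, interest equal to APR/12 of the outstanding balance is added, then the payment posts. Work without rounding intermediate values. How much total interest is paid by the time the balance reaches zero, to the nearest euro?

€244

Promo months 1–3 at r₀ = 0%/12 = 0; months 4+ at r₁ = 26.7%/12 = 0.02225.
After month 3 (no interest yet): B = €1,375.00 − 3·€80.00 = €1,135.00.
Then at r₁ with €80.00/mo: n₂ = −ln(1 − r₁·B/P)/ln(1+r₁) ≈ 17.24 → 18 more payments.
Total paid = 20·€80.00 + €19.12 = €1,619.12; interest = €1,619.12 − €1,375.00 = €244.12.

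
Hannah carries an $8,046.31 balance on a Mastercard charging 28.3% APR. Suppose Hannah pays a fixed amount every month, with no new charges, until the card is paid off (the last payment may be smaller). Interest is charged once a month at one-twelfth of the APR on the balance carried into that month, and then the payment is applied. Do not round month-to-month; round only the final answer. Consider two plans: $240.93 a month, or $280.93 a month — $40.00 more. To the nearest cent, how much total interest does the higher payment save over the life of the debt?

Monthly rate r = 28.3%/12 = 2.35833% = 0.0235833.
At $240.93/mo: n = ⌈−ln(1 − rB₀/P)/ln(1+r)⌉ = 67 payments (last $113.36); total interest = total paid − $8,046.31 = $7,968.43.
At $280.93/mo: 49 payments (last $79.10); total interest $5,517.43.
Interest saved = $7,968.43 − $5,517.43 = $2,451.00.

$2,451.00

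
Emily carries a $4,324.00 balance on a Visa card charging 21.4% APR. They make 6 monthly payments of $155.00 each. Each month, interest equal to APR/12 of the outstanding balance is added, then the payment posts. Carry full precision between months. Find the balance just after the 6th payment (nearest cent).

$3,835.33

Monthly rate r = 21.4%/12 = 1.78333% = 0.0178333.
Each month: B ← B·(1+r) − $155.00.
Month 1: interest $77.11; balance after payment $4,246.11.
Month 2: interest $75.72; balance after payment $4,166.83.
Month 3: interest $74.31; balance after payment $4,086.14.
Month 4: interest $72.87; balance after payment $4,004.01.
Month 5: interest $71.40; balance after payment $3,920.42.
Month 6: interest $69.91; balance after payment $3,835.33.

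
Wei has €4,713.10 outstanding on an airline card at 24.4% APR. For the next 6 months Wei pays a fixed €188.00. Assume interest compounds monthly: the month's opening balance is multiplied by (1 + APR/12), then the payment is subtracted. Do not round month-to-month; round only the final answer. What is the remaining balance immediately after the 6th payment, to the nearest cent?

€4,131.21

Monthly rate r = 24.4%/12 = 2.03333% = 0.0203333.
Each month: B ← B·(1+r) − €188.00.
Month 1: interest €95.83; balance after payment €4,620.93.
Month 2: interest €93.96; balance after payment €4,526.89.
Month 3: interest €92.05; balance after payment €4,430.94.
Month 4: interest €90.10; balance after payment €4,333.03.
Month 5: interest €88.11; balance after payment €4,233.14.
Month 6: interest €86.07; balance after payment €4,131.21.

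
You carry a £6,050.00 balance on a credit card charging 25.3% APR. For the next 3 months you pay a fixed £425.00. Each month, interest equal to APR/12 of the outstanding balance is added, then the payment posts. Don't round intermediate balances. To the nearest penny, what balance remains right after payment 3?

£5,138.72

Monthly rate r = 25.3%/12 = 2.10833% = 0.0210833.
Each month: B ← B·(1+r) − £425.00.
Month 1: interest £127.55; balance after payment £5,752.55.
Month 2: interest £121.28; balance after payment £5,448.84.
Month 3: interest £114.88; balance after payment £5,138.72.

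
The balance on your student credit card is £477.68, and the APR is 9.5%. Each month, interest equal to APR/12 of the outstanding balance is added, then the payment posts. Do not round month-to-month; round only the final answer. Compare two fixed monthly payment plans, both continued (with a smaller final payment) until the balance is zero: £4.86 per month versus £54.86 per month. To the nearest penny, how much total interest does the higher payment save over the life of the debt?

Monthly rate r = 9.5%/12 = 0.791667% = 0.00791667.
At £4.86/mo: n = ⌈−ln(1 − rB₀/P)/ln(1+r)⌉ = 191 payments (last £4.53); total interest = total paid − £477.68 = £450.25.
At £54.86/mo: 10 payments (last £3.17); total interest £19.23.
Interest saved = £450.25 − £19.23 = £431.02.

£431.02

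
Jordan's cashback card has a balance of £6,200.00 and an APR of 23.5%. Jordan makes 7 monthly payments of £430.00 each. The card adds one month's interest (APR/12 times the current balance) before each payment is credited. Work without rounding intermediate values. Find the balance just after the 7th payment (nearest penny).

£3,908.79

Monthly rate r = 23.5%/12 = 1.95833% = 0.0195833.
Each month: B ← B·(1+r) − £430.00.
Month 1: interest £121.42; balance after payment £5,891.42.
Month 2: interest £115.37; balance after payment £5,576.79.
Month 3: interest £109.21; balance after payment £5,256.00.
Month 4: interest £102.93; balance after payment £4,928.93.
Month 5: interest £96.52; balance after payment £4,595.46.
Month 6: interest £89.99; balance after payment £4,255.45.
Month 7: interest £83.34; balance after payment £3,908.79.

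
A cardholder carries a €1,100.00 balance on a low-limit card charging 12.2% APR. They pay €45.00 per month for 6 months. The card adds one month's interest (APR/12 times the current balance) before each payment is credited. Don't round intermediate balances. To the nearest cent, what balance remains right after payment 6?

€891.87

Monthly rate r = 12.2%/12 = 1.01667% = 0.0101667.
Each month: B ← B·(1+r) − €45.00.
Month 1: interest €11.18; balance after payment €1,066.18.
Month 2: interest €10.84; balance after payment €1,032.02.
Month 3: interest €10.49; balance after payment €997.52.
Month 4: interest €10.14; balance after payment €962.66.
Month 5: interest €9.79; balance after payment €927.44.
Month 6: interest €9.43; balance after payment €891.87.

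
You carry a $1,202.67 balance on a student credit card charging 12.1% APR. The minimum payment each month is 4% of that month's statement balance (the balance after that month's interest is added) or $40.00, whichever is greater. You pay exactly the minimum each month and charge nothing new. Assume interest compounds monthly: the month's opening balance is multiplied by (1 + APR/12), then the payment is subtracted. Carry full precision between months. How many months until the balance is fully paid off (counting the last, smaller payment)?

Monthly rate r = 12.1%/12 = 1.00833% = 0.0100833.
While 4% of the post-interest balance exceeds $40.00, each month B ← (B·(1+r))·(1 − 0.04), i.e. B shrinks by the factor (1+r)·0.96 = 0.96968.
This holds for months 1–7. Entering month 8 the balance is $969.49; 4% of the post-interest balance is now below $40.00, so the flat $40.00 minimum applies from here.
From month 8 a fixed $40.00 at rate r clears $969.49 in 28 more payments. Total: 7 + 28 = 35 months.

35 months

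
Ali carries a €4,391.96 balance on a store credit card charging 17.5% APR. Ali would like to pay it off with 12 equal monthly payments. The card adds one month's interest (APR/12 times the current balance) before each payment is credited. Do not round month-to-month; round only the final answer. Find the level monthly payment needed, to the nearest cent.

€401.61

Monthly rate r = 17.5%/12 = 1.45833% = 0.0145833.
Level-payment amortization: P = B₀·r / (1 − (1+r)^(−n)) = 4391.96·0.0145833 / (1 − 1.01458^(−12)).
Denominator 1 − (1+r)^(−12) = 0.159481428.
P = 64.0494 / 0.159481428 ≈ 401.61.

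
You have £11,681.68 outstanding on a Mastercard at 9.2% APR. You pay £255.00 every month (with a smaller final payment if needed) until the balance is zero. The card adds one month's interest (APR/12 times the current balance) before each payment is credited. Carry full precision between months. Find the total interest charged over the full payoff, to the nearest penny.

Monthly rate r = 9.2%/12 = 0.766667% = 0.00766667.
Payoff takes n = ⌈−ln(1 − rB₀/P)/ln(1+r)⌉ = ⌈56.649⌉ = 57 payments; the last is £165.70.
Total paid = 56·£255.00 + £165.70 = £14,445.70.
Total interest = total paid − principal = £14,445.70 − £11,681.68 = £2,764.02.

£2,764.02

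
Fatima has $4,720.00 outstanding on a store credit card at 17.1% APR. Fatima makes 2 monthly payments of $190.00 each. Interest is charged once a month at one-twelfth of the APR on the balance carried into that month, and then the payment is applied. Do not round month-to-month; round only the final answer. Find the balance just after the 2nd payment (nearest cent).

$4,472.77

Monthly rate r = 17.1%/12 = 1.425% = 0.01425.
Each month: B ← B·(1+r) − $190.00.
Month 1: interest $67.26; balance after payment $4,597.26.
Month 2: interest $65.51; balance after payment $4,472.77.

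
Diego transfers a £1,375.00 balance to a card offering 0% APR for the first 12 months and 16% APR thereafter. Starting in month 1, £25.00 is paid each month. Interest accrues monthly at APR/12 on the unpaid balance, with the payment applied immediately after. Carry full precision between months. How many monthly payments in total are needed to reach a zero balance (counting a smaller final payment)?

Promo months 1–12 at r₀ = 0%/12 = 0; months 13+ at r₁ = 16%/12 = 0.0133333.
After month 12 (no interest yet): B = £1,375.00 − 12·£25.00 = £1,075.00.
Then at r₁ with £25.00/mo: n₂ = −ln(1 − r₁·B/P)/ln(1+r₁) ≈ 64.31 → 65 more payments.

77 months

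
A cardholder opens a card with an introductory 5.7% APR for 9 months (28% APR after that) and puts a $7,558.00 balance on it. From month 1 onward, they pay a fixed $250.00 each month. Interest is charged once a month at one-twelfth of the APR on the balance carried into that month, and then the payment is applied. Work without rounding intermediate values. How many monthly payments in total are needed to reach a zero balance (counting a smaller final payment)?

42 months

Promo months 1–9 at r₀ = 5.7%/12 = 0.00475; months 10+ at r₁ = 28%/12 = 0.0233333.
After month 9: iterate B ← B·(1+r₀) − $250.00 for 9 months → $5,594.08.
Then at r₁ with $250.00/mo: n₂ = −ln(1 − r₁·B/P)/ln(1+r₁) ≈ 32.01 → 33 more payments.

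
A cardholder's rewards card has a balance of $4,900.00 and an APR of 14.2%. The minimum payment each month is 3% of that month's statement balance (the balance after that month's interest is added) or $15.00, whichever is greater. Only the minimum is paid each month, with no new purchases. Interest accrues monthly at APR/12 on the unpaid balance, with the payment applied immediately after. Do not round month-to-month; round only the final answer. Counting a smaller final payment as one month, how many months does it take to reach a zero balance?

Monthly rate r = 14.2%/12 = 1.18333% = 0.0118333.
While 3% of the post-interest balance exceeds $15.00, each month B ← (B·(1+r))·(1 − 0.03), i.e. B shrinks by the factor (1+r)·0.97 = 0.98148.
This holds for months 1–123. Entering month 124 the balance is $491.50; 3% of the post-interest balance is now below $15.00, so the flat $15.00 minimum applies from here.
From month 124 a fixed $15.00 at rate r clears $491.50 in 42 more payments. Total: 123 + 42 = 165 months.

165 months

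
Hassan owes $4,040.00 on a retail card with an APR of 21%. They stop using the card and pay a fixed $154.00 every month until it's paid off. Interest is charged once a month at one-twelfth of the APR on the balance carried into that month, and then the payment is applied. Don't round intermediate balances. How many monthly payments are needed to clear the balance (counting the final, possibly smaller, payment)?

Monthly rate r = 21%/12 = 1.75% = 0.0175.
Recurrence: B ← B·(1+r) − $154.00.
Month 1: interest $70.70; balance after payment $3,956.70.
Month 2: interest $69.24; balance after payment $3,871.94.
Closed form: n = −ln(1 − rB₀/P)/ln(1+r) = −ln(0.54091)/ln(1.0175) ≈ 35.421, so the balance reaches zero during payment 36.

36 payments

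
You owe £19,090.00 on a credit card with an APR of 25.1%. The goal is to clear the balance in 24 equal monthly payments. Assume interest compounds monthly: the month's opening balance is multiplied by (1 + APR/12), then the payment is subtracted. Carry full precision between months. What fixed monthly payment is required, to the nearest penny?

£1,019.82

Monthly rate r = 25.1%/12 = 2.09167% = 0.0209167.
Level-payment amortization: P = B₀·r / (1 − (1+r)^(−n)) = 19090.00·0.0209167 / (1 − 1.02092^(−24)).
Denominator 1 − (1+r)^(−24) = 0.391538718.
P = 399.299 / 0.391538718 ≈ 1019.82.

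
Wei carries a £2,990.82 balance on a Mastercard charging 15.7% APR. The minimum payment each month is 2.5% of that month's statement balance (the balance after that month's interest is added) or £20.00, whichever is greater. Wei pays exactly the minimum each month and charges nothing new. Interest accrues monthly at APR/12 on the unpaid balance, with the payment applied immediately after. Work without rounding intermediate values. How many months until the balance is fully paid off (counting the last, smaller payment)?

165 months

Monthly rate r = 15.7%/12 = 1.30833% = 0.0130833.
While 2.5% of the post-interest balance exceeds £20.00, each month B ← (B·(1+r))·(1 − 0.025), i.e. B shrinks by the factor (1+r)·0.975 = 0.98776.
This holds for months 1–109. Entering month 110 the balance is £780.94; 2.5% of the post-interest balance is now below £20.00, so the flat £20.00 minimum applies from here.
From month 110 a fixed £20.00 at rate r clears £780.94 in 56 more payments. Total: 109 + 56 = 165 months.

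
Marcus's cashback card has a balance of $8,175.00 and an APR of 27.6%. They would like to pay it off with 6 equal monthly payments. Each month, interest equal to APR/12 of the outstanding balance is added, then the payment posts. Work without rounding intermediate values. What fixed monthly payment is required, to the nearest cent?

Monthly rate r = 27.6%/12 = 2.3% = 0.023.
Level-payment amortization: P = B₀·r / (1 − (1+r)^(−n)) = 8175.00·0.023 / (1 − 1.023^(−6)).
Denominator 1 − (1+r)^(−6) = 0.127538648.
P = 188.025 / 0.127538648 ≈ 1474.26.

$1,474.26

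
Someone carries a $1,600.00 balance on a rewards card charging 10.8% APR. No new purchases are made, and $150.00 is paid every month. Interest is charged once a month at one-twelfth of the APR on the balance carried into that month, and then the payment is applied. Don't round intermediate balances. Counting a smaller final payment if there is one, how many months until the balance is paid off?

Monthly rate r = 10.8%/12 = 0.9% = 0.009.
Recurrence: B ← B·(1+r) − $150.00.
Month 1: interest $14.40; balance after payment $1,464.40.
Month 2: interest $13.18; balance after payment $1,327.58.
Closed form: n = −ln(1 − rB₀/P)/ln(1+r) = −ln(0.904)/ln(1.009) ≈ 11.264, so the balance reaches zero during payment 12.

12 months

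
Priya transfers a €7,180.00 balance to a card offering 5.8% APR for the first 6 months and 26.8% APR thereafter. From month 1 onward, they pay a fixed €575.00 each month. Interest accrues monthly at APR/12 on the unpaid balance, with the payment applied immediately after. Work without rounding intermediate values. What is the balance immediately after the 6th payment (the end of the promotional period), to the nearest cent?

€3,898.80

Promo months 1–6 at r₀ = 5.8%/12 = 0.00483333; months 7+ at r₁ = 26.8%/12 = 0.0223333.
After month 6: iterate B ← B·(1+r₀) − €575.00 for 6 months → €3,898.80.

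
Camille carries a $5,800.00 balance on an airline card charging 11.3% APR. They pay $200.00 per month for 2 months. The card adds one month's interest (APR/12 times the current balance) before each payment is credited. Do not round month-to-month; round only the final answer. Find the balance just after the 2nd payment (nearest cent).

Monthly rate r = 11.3%/12 = 0.941667% = 0.00941667.
Each month: B ← B·(1+r) − $200.00.
Month 1: interest $54.62; balance after payment $5,654.62.
Month 2: interest $53.25; balance after payment $5,507.86.

$5,507.86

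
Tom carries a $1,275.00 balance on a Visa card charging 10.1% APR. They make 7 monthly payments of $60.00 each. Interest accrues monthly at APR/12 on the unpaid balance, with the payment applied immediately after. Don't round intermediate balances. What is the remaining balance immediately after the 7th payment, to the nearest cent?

Monthly rate r = 10.1%/12 = 0.841667% = 0.00841667.
Each month: B ← B·(1+r) − $60.00.
Month 1: interest $10.73; balance after payment $1,225.73.
Month 2: interest $10.32; balance after payment $1,176.05.
Month 3: interest $9.90; balance after payment $1,125.95.
Month 4: interest $9.48; balance after payment $1,075.42.
Month 5: interest $9.05; balance after payment $1,024.47.
Month 6: interest $8.62; balance after payment $973.10.
Month 7: interest $8.19; balance after payment $921.29.

$921.29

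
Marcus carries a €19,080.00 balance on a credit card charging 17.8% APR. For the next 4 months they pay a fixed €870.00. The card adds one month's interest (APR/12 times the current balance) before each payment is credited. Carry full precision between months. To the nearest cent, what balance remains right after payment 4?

Monthly rate r = 17.8%/12 = 1.48333% = 0.0148333.
Each month: B ← B·(1+r) − €870.00.
Month 1: interest €283.02; balance after payment €18,493.02.
Month 2: interest €274.31; balance after payment €17,897.33.
Month 3: interest €265.48; balance after payment €17,292.81.
Month 4: interest €256.51; balance after payment €16,679.32.

€16,679.32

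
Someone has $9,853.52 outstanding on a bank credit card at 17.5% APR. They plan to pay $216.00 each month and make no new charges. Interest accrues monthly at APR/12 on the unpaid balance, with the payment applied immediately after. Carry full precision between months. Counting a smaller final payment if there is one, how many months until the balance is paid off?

Monthly rate r = 17.5%/12 = 1.45833% = 0.0145833.
Recurrence: B ← B·(1+r) − $216.00.
Month 1: interest $143.70; balance after payment $9,781.22.
Month 2: interest $142.64; balance after payment $9,707.86.
Closed form: n = −ln(1 − rB₀/P)/ln(1+r) = −ln(0.33474)/ln(1.01458) ≈ 75.591, so the balance reaches zero during payment 76.

76 months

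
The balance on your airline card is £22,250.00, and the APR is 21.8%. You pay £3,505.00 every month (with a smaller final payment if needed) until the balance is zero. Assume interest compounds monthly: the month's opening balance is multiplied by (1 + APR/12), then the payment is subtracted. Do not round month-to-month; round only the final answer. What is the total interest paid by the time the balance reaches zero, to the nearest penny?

£1,610.03

Monthly rate r = 21.8%/12 = 1.81667% = 0.0181667.
Payoff takes n = ⌈−ln(1 − rB₀/P)/ln(1+r)⌉ = ⌈6.806⌉ = 7 payments; the last is £2,830.03.
Total paid = 6·£3,505.00 + £2,830.03 = £23,860.03.
Total interest = total paid − principal = £23,860.03 − £22,250.00 = £1,610.03.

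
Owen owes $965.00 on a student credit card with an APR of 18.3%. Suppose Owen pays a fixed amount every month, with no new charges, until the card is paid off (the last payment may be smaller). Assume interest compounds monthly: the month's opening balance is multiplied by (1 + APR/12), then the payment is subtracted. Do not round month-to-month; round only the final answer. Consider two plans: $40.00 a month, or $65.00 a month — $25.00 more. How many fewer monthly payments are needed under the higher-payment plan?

14 fewer payments

Monthly rate r = 18.3%/12 = 1.525% = 0.01525.
At $40.00/mo: n = ⌈−ln(1 − rB₀/P)/ln(1+r)⌉ = 31 payments (last $12.41); total interest = total paid − $965.00 = $247.41.
At $65.00/mo: 17 payments (last $62.49); total interest $137.49.
Payments saved = 31 − 17 = 14.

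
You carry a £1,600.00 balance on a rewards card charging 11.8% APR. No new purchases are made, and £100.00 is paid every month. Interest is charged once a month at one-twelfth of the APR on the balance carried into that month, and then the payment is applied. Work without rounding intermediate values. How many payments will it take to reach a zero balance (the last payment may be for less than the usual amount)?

18 payments

Monthly rate r = 11.8%/12 = 0.983333% = 0.00983333.
Recurrence: B ← B·(1+r) − £100.00.
Month 1: interest £15.73; balance after payment £1,515.73.
Month 2: interest £14.90; balance after payment £1,430.64.
Closed form: n = −ln(1 − rB₀/P)/ln(1+r) = −ln(0.84267)/ln(1.00983) ≈ 17.494, so the balance reaches zero during payment 18.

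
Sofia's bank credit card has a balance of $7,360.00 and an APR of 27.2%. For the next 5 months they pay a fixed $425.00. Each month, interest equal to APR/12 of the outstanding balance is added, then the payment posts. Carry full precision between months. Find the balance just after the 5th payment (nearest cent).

Monthly rate r = 27.2%/12 = 2.26667% = 0.0226667.
Each month: B ← B·(1+r) − $425.00.
Month 1: interest $166.83; balance after payment $7,101.83.
Month 2: interest $160.97; balance after payment $6,837.80.
Month 3: interest $154.99; balance after payment $6,567.79.
Month 4: interest $148.87; balance after payment $6,291.66.
Month 5: interest $142.61; balance after payment $6,009.27.

$6,009.27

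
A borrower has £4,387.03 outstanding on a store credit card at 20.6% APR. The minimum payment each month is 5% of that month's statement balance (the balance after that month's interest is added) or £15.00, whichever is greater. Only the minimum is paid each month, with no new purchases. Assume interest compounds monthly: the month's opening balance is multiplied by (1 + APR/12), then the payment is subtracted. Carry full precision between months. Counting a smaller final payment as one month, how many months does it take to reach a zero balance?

Monthly rate r = 20.6%/12 = 1.71667% = 0.0171667.
While 5% of the post-interest balance exceeds £15.00, each month B ← (B·(1+r))·(1 − 0.05), i.e. B shrinks by the factor (1+r)·0.95 = 0.96631.
This holds for months 1–79. Entering month 80 the balance is £292.63; 5% of the post-interest balance is now below £15.00, so the flat £15.00 minimum applies from here.
From month 80 a fixed £15.00 at rate r clears £292.63 in 24 more payments. Total: 79 + 24 = 103 months.

103 months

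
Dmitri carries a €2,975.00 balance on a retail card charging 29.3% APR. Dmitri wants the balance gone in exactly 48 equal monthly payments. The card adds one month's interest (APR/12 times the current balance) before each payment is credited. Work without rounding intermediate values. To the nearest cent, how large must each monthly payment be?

Monthly rate r = 29.3%/12 = 2.44167% = 0.0244167.
Level-payment amortization: P = B₀·r / (1 − (1+r)^(−n)) = 2975.00·0.0244167 / (1 − 1.02442^(−48)).
Denominator 1 − (1+r)^(−48) = 0.685861264.
P = 72.6396 / 0.685861264 ≈ 105.91.

€105.91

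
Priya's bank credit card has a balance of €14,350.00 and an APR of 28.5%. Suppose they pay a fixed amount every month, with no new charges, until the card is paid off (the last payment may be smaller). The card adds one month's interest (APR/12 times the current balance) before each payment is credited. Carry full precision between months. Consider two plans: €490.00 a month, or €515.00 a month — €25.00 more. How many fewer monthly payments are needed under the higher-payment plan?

Monthly rate r = 28.5%/12 = 2.375% = 0.02375.
At €490.00/mo: n = ⌈−ln(1 − rB₀/P)/ln(1+r)⌉ = 51 payments (last €326.60); total interest = total paid − €14,350.00 = €10,476.60.
At €515.00/mo: 47 payments (last €95.39); total interest €9,435.39.
Payments saved = 51 − 47 = 4.

4 fewer payments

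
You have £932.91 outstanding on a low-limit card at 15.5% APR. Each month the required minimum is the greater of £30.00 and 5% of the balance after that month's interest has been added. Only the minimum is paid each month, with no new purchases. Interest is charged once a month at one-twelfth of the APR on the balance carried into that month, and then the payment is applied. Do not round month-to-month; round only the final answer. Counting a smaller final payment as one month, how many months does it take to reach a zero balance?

Monthly rate r = 15.5%/12 = 1.29167% = 0.0129167.
While 5% of the post-interest balance exceeds £30.00, each month B ← (B·(1+r))·(1 − 0.05), i.e. B shrinks by the factor (1+r)·0.95 = 0.96227.
This holds for months 1–12. Entering month 13 the balance is £588.04; 5% of the post-interest balance is now below £30.00, so the flat £30.00 minimum applies from here.
From month 13 a fixed £30.00 at rate r clears £588.04 in 23 more payments. Total: 12 + 23 = 35 months.

35 months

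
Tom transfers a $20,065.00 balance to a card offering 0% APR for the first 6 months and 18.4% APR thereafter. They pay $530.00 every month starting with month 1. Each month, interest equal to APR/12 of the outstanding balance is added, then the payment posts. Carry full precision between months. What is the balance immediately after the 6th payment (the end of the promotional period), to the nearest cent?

Promo months 1–6 at r₀ = 0%/12 = 0; months 7+ at r₁ = 18.4%/12 = 0.0153333.
After month 6 (no interest yet): B = $20,065.00 − 6·$530.00 = $16,885.00.

$16,885.00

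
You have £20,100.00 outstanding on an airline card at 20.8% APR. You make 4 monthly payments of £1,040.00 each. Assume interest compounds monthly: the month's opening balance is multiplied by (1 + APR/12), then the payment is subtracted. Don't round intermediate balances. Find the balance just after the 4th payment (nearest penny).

£17,260.84

Monthly rate r = 20.8%/12 = 1.73333% = 0.0173333.
Each month: B ← B·(1+r) − £1,040.00.
Month 1: interest £348.40; balance after payment £19,408.40.
Month 2: interest £336.41; balance after payment £18,704.81.
Month 3: interest £324.22; balance after payment £17,989.03.
Month 4: interest £311.81; balance after payment £17,260.84.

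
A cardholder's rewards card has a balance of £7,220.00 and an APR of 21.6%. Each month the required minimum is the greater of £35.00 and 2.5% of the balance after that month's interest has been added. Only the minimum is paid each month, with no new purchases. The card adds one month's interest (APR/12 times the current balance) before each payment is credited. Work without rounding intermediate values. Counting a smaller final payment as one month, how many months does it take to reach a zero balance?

Monthly rate r = 21.6%/12 = 1.8% = 0.018.
While 2.5% of the post-interest balance exceeds £35.00, each month B ← (B·(1+r))·(1 − 0.025), i.e. B shrinks by the factor (1+r)·0.975 = 0.99255.
This holds for months 1–222. Entering month 223 the balance is £1,372.68; 2.5% of the post-interest balance is now below £35.00, so the flat £35.00 minimum applies from here.
From month 223 a fixed £35.00 at rate r clears £1,372.68 in 69 more payments. Total: 222 + 69 = 291 months.

291 months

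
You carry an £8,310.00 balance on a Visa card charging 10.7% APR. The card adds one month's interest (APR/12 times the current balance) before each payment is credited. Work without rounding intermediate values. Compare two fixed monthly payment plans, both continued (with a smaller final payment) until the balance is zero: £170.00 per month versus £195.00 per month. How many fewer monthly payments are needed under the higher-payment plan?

11 fewer payments

Monthly rate r = 10.7%/12 = 0.891667% = 0.00891667.
At £170.00/mo: n = ⌈−ln(1 − rB₀/P)/ln(1+r)⌉ = 65 payments (last £83.09); total interest = total paid − £8,310.00 = £2,653.09.
At £195.00/mo: 54 payments (last £165.44); total interest £2,190.44.
Payments saved = 65 − 54 = 11.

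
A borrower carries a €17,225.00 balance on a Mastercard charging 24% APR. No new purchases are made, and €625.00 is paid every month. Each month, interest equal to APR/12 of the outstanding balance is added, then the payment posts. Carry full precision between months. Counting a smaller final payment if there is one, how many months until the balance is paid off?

Monthly rate r = 24%/12 = 2% = 0.02.
Recurrence: B ← B·(1+r) − €625.00.
Month 1: interest €344.50; balance after payment €16,944.50.
Month 2: interest €338.89; balance after payment €16,658.39.
Closed form: n = −ln(1 − rB₀/P)/ln(1+r) = −ln(0.4488)/ln(1.02) ≈ 40.458, so the balance reaches zero during payment 41.

41 months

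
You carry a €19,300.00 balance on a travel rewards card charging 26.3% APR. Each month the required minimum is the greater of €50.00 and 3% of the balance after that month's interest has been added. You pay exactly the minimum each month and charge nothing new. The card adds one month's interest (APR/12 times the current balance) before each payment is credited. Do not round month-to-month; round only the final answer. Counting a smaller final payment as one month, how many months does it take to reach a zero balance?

340 months

Monthly rate r = 26.3%/12 = 2.19167% = 0.0219167.
While 3% of the post-interest balance exceeds €50.00, each month B ← (B·(1+r))·(1 − 0.03), i.e. B shrinks by the factor (1+r)·0.97 = 0.99126.
This holds for months 1–282. Entering month 283 the balance is €1,623.13; 3% of the post-interest balance is now below €50.00, so the flat €50.00 minimum applies from here.
From month 283 a fixed €50.00 at rate r clears €1,623.13 in 58 more payments. Total: 282 + 58 = 340 months.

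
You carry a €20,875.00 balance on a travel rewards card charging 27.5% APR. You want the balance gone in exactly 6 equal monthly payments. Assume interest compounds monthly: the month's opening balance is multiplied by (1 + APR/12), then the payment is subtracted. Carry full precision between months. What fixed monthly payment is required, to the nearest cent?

Monthly rate r = 27.5%/12 = 2.29167% = 0.0229167.
Level-payment amortization: P = B₀·r / (1 − (1+r)^(−n)) = 20875.00·0.0229167 / (1 − 1.02292^(−6)).
Denominator 1 − (1+r)^(−6) = 0.127112104.
P = 478.385 / 0.127112104 ≈ 3763.49.

€3,763.49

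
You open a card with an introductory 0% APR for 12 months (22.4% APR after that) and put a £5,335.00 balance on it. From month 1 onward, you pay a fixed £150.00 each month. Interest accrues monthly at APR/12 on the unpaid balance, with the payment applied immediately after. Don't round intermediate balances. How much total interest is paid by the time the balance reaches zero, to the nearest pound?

£1,167

Promo months 1–12 at r₀ = 0%/12 = 0; months 13+ at r₁ = 22.4%/12 = 0.0186667.
After month 12 (no interest yet): B = £5,335.00 − 12·£150.00 = £3,535.00.
Then at r₁ with £150.00/mo: n₂ = −ln(1 − r₁·B/P)/ln(1+r₁) ≈ 31.34 → 32 more payments.
Total paid = 43·£150.00 + £51.63 = £6,501.63; interest = £6,501.63 − £5,335.00 = £1,166.63.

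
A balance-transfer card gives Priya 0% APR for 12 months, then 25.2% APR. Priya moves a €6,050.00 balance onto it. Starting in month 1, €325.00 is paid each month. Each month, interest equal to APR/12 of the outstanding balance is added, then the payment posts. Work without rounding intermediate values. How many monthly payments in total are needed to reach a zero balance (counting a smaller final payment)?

Promo months 1–12 at r₀ = 0%/12 = 0; months 13+ at r₁ = 25.2%/12 = 0.021.
After month 12 (no interest yet): B = €6,050.00 − 12·€325.00 = €2,150.00.
Then at r₁ with €325.00/mo: n₂ = −ln(1 − r₁·B/P)/ln(1+r₁) ≈ 7.20 → 8 more payments.

20 months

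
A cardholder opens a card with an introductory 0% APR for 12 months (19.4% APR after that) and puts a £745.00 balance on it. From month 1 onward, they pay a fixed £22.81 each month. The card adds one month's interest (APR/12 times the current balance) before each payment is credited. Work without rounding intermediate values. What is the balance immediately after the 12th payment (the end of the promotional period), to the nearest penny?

Promo months 1–12 at r₀ = 0%/12 = 0; months 13+ at r₁ = 19.4%/12 = 0.0161667.
After month 12 (no interest yet): B = £745.00 − 12·£22.81 = £471.28.

£471.28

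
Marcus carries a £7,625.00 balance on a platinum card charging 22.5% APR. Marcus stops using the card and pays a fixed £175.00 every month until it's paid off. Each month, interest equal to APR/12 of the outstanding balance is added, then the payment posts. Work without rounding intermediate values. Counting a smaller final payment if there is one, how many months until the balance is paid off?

Monthly rate r = 22.5%/12 = 1.875% = 0.01875.
Recurrence: B ← B·(1+r) − £175.00.
Month 1: interest £142.97; balance after payment £7,592.97.
Month 2: interest £142.37; balance after payment £7,560.34.
Closed form: n = −ln(1 − rB₀/P)/ln(1+r) = −ln(0.18304)/ln(1.01875) ≈ 91.410, so the balance reaches zero during payment 92.

92 months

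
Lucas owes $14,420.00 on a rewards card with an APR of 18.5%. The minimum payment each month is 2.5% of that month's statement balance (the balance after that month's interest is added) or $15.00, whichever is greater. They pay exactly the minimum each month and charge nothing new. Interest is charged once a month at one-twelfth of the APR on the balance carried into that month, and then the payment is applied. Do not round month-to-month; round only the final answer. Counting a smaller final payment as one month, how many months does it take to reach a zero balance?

Monthly rate r = 18.5%/12 = 1.54167% = 0.0154167.
While 2.5% of the post-interest balance exceeds $15.00, each month B ← (B·(1+r))·(1 − 0.025), i.e. B shrinks by the factor (1+r)·0.975 = 0.99003.
This holds for months 1–319. Entering month 320 the balance is $590.15; 2.5% of the post-interest balance is now below $15.00, so the flat $15.00 minimum applies from here.
From month 320 a fixed $15.00 at rate r clears $590.15 in 61 more payments. Total: 319 + 61 = 380 months.

380 months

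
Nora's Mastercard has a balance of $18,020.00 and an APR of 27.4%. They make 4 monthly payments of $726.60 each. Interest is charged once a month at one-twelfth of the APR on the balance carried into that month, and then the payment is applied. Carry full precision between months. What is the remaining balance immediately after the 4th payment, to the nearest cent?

Monthly rate r = 27.4%/12 = 2.28333% = 0.0228333.
Each month: B ← B·(1+r) − $726.60.
Month 1: interest $411.46; balance after payment $17,704.86.
Month 2: interest $404.26; balance after payment $17,382.52.
Month 3: interest $396.90; balance after payment $17,052.82.
Month 4: interest $389.37; balance after payment $16,715.59.

$16,715.59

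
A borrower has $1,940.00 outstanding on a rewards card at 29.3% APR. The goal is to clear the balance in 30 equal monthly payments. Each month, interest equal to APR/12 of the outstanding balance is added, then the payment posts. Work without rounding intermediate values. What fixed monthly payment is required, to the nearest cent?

$91.97

Monthly rate r = 29.3%/12 = 2.44167% = 0.0244167.
Level-payment amortization: P = B₀·r / (1 − (1+r)^(−n)) = 1940.00·0.0244167 / (1 − 1.02442^(−30)).
Denominator 1 − (1+r)^(−30) = 0.515045568.
P = 47.3683 / 0.515045568 ≈ 91.97.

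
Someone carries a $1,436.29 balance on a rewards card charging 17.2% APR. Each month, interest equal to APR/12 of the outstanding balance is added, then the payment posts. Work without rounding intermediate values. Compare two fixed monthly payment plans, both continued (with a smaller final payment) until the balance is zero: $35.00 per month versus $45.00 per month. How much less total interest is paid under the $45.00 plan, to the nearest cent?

$248.29

Monthly rate r = 17.2%/12 = 1.43333% = 0.0143333.
At $35.00/mo: n = ⌈−ln(1 − rB₀/P)/ln(1+r)⌉ = 63 payments (last $11.98); total interest = total paid − $1,436.29 = $745.69.
At $45.00/mo: 43 payments (last $43.69); total interest $497.40.
Interest saved = $745.69 − $497.40 = $248.29.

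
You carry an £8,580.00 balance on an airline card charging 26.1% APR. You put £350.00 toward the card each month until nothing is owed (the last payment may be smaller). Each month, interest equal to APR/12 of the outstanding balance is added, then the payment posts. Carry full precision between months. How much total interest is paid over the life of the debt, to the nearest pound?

Monthly rate r = 26.1%/12 = 2.175% = 0.02175.
Payoff takes n = ⌈−ln(1 − rB₀/P)/ln(1+r)⌉ = ⌈35.406⌉ = 36 payments; the last is £142.98.
Total paid = 35·£350.00 + £142.98 = £12,392.98.
Total interest = total paid − principal = £12,392.98 − £8,580.00 = £3,812.98.

£3,813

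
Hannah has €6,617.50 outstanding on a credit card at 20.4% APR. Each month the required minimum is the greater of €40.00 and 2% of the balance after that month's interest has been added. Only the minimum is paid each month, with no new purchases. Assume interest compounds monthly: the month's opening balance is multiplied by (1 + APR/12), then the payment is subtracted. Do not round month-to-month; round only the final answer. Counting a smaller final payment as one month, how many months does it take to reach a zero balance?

Monthly rate r = 20.4%/12 = 1.7% = 0.017.
While 2% of the post-interest balance exceeds €40.00, each month B ← (B·(1+r))·(1 − 0.02), i.e. B shrinks by the factor (1+r)·0.98 = 0.99666.
This holds for months 1–363. Entering month 364 the balance is €1,964.56; 2% of the post-interest balance is now below €40.00, so the flat €40.00 minimum applies from here.
From month 364 a fixed €40.00 at rate r clears €1,964.56 in 107 more payments. Total: 363 + 107 = 470 months.

470 months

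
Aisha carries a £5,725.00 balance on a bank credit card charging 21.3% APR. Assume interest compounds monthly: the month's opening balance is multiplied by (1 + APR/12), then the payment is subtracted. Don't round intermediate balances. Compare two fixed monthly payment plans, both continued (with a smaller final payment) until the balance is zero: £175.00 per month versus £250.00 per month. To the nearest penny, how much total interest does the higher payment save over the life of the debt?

£1,231.89

Monthly rate r = 21.3%/12 = 1.775% = 0.01775.
At £175.00/mo: n = ⌈−ln(1 − rB₀/P)/ln(1+r)⌉ = 50 payments (last £69.96); total interest = total paid − £5,725.00 = £2,919.96.
At £250.00/mo: 30 payments (last £163.07); total interest £1,688.07.
Interest saved = £2,919.96 − £1,688.07 = £1,231.89.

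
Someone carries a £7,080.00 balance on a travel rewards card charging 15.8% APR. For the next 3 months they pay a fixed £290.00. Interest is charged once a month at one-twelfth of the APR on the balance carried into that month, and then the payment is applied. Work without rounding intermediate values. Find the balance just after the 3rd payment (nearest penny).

£6,481.85

Monthly rate r = 15.8%/12 = 1.31667% = 0.0131667.
Each month: B ← B·(1+r) − £290.00.
Month 1: interest £93.22; balance after payment £6,883.22.
Month 2: interest £90.63; balance after payment £6,683.85.
Month 3: interest £88.00; balance after payment £6,481.85.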